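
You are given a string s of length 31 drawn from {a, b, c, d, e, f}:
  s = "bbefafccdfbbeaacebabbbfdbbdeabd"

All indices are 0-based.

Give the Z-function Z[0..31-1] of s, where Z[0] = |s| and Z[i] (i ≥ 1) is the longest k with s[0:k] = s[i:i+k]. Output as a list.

[31, 1, 0, 0, 0, 0, 0, 0, 0, 0, 3, 1, 0, 0, 0, 0, 0, 1, 0, 2, 2, 1, 0, 0, 2, 1, 0, 0, 0, 1, 0]

Z[0]=31
i=1: fresh scan; Z[1]=1 grow→box=[1,2)
i=2: fresh scan; Z[2]=0
i=3: fresh scan; Z[3]=0
i=4: fresh scan; Z[4]=0
i=5: fresh scan; Z[5]=0
i=6: fresh scan; Z[6]=0
i=7: fresh scan; Z[7]=0
i=8: fresh scan; Z[8]=0
i=9: fresh scan; Z[9]=0
i=10: fresh scan; Z[10]=3 grow→box=[10,13)
i=11: min(r-i=2, Z[1]=1)=1; Z[11]=1
i=12: min(r-i=1, Z[2]=0)=0; Z[12]=0
i=13: fresh scan; Z[13]=0
i=14: fresh scan; Z[14]=0
i=15: fresh scan; Z[15]=0
i=16: fresh scan; Z[16]=0
i=17: fresh scan; Z[17]=1 grow→box=[17,18)
i=18: fresh scan; Z[18]=0
i=19: fresh scan; Z[19]=2 grow→box=[19,21)
i=20: min(r-i=1, Z[1]=1)=1; Z[20]=2 grow→box=[20,22)
i=21: min(r-i=1, Z[1]=1)=1; Z[21]=1
i=22: fresh scan; Z[22]=0
i=23: fresh scan; Z[23]=0
i=24: fresh scan; Z[24]=2 grow→box=[24,26)
i=25: min(r-i=1, Z[1]=1)=1; Z[25]=1
i=26: fresh scan; Z[26]=0
i=27: fresh scan; Z[27]=0
i=28: fresh scan; Z[28]=0
i=29: fresh scan; Z[29]=1 grow→box=[29,30)
i=30: fresh scan; Z[30]=0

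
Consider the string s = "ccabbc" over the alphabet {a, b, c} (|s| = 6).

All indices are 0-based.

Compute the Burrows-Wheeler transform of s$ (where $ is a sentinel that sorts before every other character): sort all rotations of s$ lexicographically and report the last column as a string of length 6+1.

rank  rotation last
    0  $ccabbc  c
    1  abbc$cc  c
    2  bbc$cca  a
    3  bc$ccab  b
    4  c$ccabb  b
    5  cabbc$c  c
    6  ccabbc$  $

ccabbc$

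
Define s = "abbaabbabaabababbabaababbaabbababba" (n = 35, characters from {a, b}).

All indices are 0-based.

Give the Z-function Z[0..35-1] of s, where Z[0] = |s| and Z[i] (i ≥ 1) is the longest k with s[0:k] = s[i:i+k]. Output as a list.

Z[0]=35
i=1: outside box; Z[1]=0
i=2: outside box; Z[2]=0
i=3: outside box; Z[3]=1 grow→box=[3,4)
i=4: outside box; Z[4]=4 grow→box=[4,8)
i=5: min(r-i=3, Z[1]=0)=0; Z[5]=0
i=6: min(r-i=2, Z[2]=0)=0; Z[6]=0
i=7: min(r-i=1, Z[3]=1)=1; Z[7]=2 grow→box=[7,9)
i=8: min(r-i=1, Z[1]=0)=0; Z[8]=0
i=9: outside box; Z[9]=1 grow→box=[9,10)
i=10: outside box; Z[10]=2 grow→box=[10,12)
i=11: min(r-i=1, Z[1]=0)=0; Z[11]=0
i=12: outside box; Z[12]=2 grow→box=[12,14)
i=13: min(r-i=1, Z[1]=0)=0; Z[13]=0
i=14: outside box; Z[14]=4 grow→box=[14,18)
i=15: min(r-i=3, Z[1]=0)=0; Z[15]=0
i=16: min(r-i=2, Z[2]=0)=0; Z[16]=0
i=17: min(r-i=1, Z[3]=1)=1; Z[17]=2 grow→box=[17,19)
i=18: min(r-i=1, Z[1]=0)=0; Z[18]=0
i=19: outside box; Z[19]=1 grow→box=[19,20)
i=20: outside box; Z[20]=2 grow→box=[20,22)
i=21: min(r-i=1, Z[1]=0)=0; Z[21]=0
i=22: outside box; Z[22]=10 grow→box=[22,32)
i=23: min(r-i=9, Z[1]=0)=0; Z[23]=0
i=24: min(r-i=8, Z[2]=0)=0; Z[24]=0
i=25: min(r-i=7, Z[3]=1)=1; Z[25]=1
i=26: min(r-i=6, Z[4]=4)=4; Z[26]=4
i=27: min(r-i=5, Z[5]=0)=0; Z[27]=0
i=28: min(r-i=4, Z[6]=0)=0; Z[28]=0
i=29: min(r-i=3, Z[7]=2)=2; Z[29]=2
i=30: min(r-i=2, Z[8]=0)=0; Z[30]=0
i=31: min(r-i=1, Z[9]=1)=1; Z[31]=4 grow→box=[31,35)
i=32: min(r-i=3, Z[1]=0)=0; Z[32]=0
i=33: min(r-i=2, Z[2]=0)=0; Z[33]=0
i=34: min(r-i=1, Z[3]=1)=1; Z[34]=1

[35, 0, 0, 1, 4, 0, 0, 2, 0, 1, 2, 0, 2, 0, 4, 0, 0, 2, 0, 1, 2, 0, 10, 0, 0, 1, 4, 0, 0, 2, 0, 4, 0, 0, 1]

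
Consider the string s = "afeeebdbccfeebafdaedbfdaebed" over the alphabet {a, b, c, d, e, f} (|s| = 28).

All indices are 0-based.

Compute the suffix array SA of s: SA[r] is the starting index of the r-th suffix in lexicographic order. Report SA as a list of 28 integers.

[23, 17, 14, 0, 13, 7, 5, 25, 20, 8, 9, 27, 22, 16, 6, 19, 12, 4, 24, 26, 18, 11, 3, 2, 21, 15, 10, 1]

sorted suffixes:
  #0 SA[0]=23  'aebed'
  #1 SA[1]=17  'aedbfdaebed'
  #2 SA[2]=14  'afdaedbfdaebed'
  #3 SA[3]=0  'afeeebdbccfeebafdaedbfdaebed'
  #4 SA[4]=13  'bafdaedbfdaebed'
  #5 SA[5]=7  'bccfeebafdaedbfdaebed'
  #6 SA[6]=5  'bdbccfeebafdaedbfdaebed'
  #7 SA[7]=25  'bed'
  #8 SA[8]=20  'bfdaebed'
  #9 SA[9]=8  'ccfeebafdaedbfdaebed'
  #10 SA[10]=9  'cfeebafdaedbfdaebed'
  #11 SA[11]=27  'd'
  #12 SA[12]=22  'daebed'
  #13 SA[13]=16  'daedbfdaebed'
  #14 SA[14]=6  'dbccfeebafdaedbfdaebed'
  #15 SA[15]=19  'dbfdaebed'
  #16 SA[16]=12  'ebafdaedbfdaebed'
  #17 SA[17]=4  'ebdbccfeebafdaedbfdaebed'
  #18 SA[18]=24  'ebed'
  #19 SA[19]=26  'ed'
  #20 SA[20]=18  'edbfdaebed'
  #21 SA[21]=11  'eebafdaedbfdaebed'
  #22 SA[22]=3  'eebdbccfeebafdaedbfdaebed'
  #23 SA[23]=2  'eeebdbccfeebafdaedbfdaebed'
  #24 SA[24]=21  'fdaebed'
  #25 SA[25]=15  'fdaedbfdaebed'
  #26 SA[26]=10  'feebafdaedbfdaebed'
  #27 SA[27]=1  'feeebdbccfeebafdaedbfdaebed'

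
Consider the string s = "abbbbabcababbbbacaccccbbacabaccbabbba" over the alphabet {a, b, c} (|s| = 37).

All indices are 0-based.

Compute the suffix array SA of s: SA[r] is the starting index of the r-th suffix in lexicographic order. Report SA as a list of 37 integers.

[36, 8, 26, 32, 0, 10, 5, 24, 15, 28, 17, 35, 31, 9, 4, 23, 14, 27, 34, 3, 22, 13, 33, 2, 12, 1, 11, 6, 7, 25, 16, 30, 21, 29, 20, 19, 18]

sorted suffixes:
  #0 SA[0]=36  'a'
  #1 SA[1]=8  'ababbbbacaccccbbacabaccbabbba'
  #2 SA[2]=26  'abaccbabbba'
  #3 SA[3]=32  'abbba'
  #4 SA[4]=0  'abbbbabcababbbbacaccccbbacabaccbabbba'
  #5 SA[5]=10  'abbbbacaccccbbacabaccbabbba'
  #6 SA[6]=5  'abcababbbbacaccccbbacabaccbabbba'
  #7 SA[7]=24  'acabaccbabbba'
  #8 SA[8]=15  'acaccccbbacabaccbabbba'
  #9 SA[9]=28  'accbabbba'
  #10 SA[10]=17  'accccbbacabaccbabbba'
  #11 SA[11]=35  'ba'
  #12 SA[12]=31  'babbba'
  #13 SA[13]=9  'babbbbacaccccbbacabaccbabbba'
  #14 SA[14]=4  'babcababbbbacaccccbbacabaccbabbba'
  #15 SA[15]=23  'bacabaccbabbba'
  #16 SA[16]=14  'bacaccccbbacabaccbabbba'
  #17 SA[17]=27  'baccbabbba'
  #18 SA[18]=34  'bba'
  #19 SA[19]=3  'bbabcababbbbacaccccbbacabaccbabbba'
  #20 SA[20]=22  'bbacabaccbabbba'
  #21 SA[21]=13  'bbacaccccbbacabaccbabbba'
  #22 SA[22]=33  'bbba'
  #23 SA[23]=2  'bbbabcababbbbacaccccbbacabaccbabbba'
  #24 SA[24]=12  'bbbacaccccbbacabaccbabbba'
  #25 SA[25]=1  'bbbbabcababbbbacaccccbbacabaccbabbba'
  #26 SA[26]=11  'bbbbacaccccbbacabaccbabbba'
  #27 SA[27]=6  'bcababbbbacaccccbbacabaccbabbba'
  #28 SA[28]=7  'cababbbbacaccccbbacabaccbabbba'
  #29 SA[29]=25  'cabaccbabbba'
  #30 SA[30]=16  'caccccbbacabaccbabbba'
  #31 SA[31]=30  'cbabbba'
  #32 SA[32]=21  'cbbacabaccbabbba'
  #33 SA[33]=29  'ccbabbba'
  #34 SA[34]=20  'ccbbacabaccbabbba'
  #35 SA[35]=19  'cccbbacabaccbabbba'
  #36 SA[36]=18  'ccccbbacabaccbabbba'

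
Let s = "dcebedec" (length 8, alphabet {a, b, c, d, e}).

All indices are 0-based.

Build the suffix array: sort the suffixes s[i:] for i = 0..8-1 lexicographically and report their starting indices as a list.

[3, 7, 1, 0, 5, 2, 6, 4]

rank | idx | suffix
   0 |   3 | bedec
   1 |   7 | c
   2 |   1 | cebedec
   3 |   0 | dcebedec
   4 |   5 | dec
   5 |   2 | ebedec
   6 |   6 | ec
   7 |   4 | edec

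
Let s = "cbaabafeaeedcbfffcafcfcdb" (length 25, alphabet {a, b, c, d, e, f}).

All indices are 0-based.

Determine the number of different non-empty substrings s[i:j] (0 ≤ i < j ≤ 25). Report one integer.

300

rank | idx | suffix
   0 |   2 | aabafeaeedcbfffcafcfcdb
   1 |   3 | abafeaeedcbfffcafcfcdb
   2 |   8 | aeedcbfffcafcfcdb
   3 |  18 | afcfcdb
   4 |   5 | afeaeedcbfffcafcfcdb
   5 |  24 | b
   6 |   1 | baabafeaeedcbfffcafcfcdb
   7 |   4 | bafeaeedcbfffcafcfcdb
   8 |  13 | bfffcafcfcdb
   9 |  17 | cafcfcdb
  10 |   0 | cbaabafeaeedcbfffcafcfcdb
  11 |  12 | cbfffcafcfcdb
  12 |  22 | cdb
  13 |  20 | cfcdb
  14 |  23 | db
  15 |  11 | dcbfffcafcfcdb
  16 |   7 | eaeedcbfffcafcfcdb
  17 |  10 | edcbfffcafcfcdb
  18 |   9 | eedcbfffcafcfcdb
  19 |  16 | fcafcfcdb
  20 |  21 | fcdb
  21 |  19 | fcfcdb
  22 |   6 | feaeedcbfffcafcfcdb
  23 |  15 | ffcafcfcdb
  24 |  14 | fffcafcfcdb

SA = [2, 3, 8, 18, 5, 24, 1, 4, 13, 17, 0, 12, 22, 20, 23, 11, 7, 10, 9, 16, 21, 19, 6, 15, 14]
rank  pair      lcp
   1  s[2:],s[3:]  1  'a'
   2  s[3:],s[8:]  1  'a'
   3  s[8:],s[18:]  1  'a'
   4  s[18:],s[5:]  2  'af'
   5  s[5:],s[24:]  0  ''
   6  s[24:],s[1:]  1  'b'
   7  s[1:],s[4:]  2  'ba'
   8  s[4:],s[13:]  1  'b'
   9  s[13:],s[17:]  0  ''
  10  s[17:],s[0:]  1  'c'
  11  s[0:],s[12:]  2  'cb'
  12  s[12:],s[22:]  1  'c'
  13  s[22:],s[20:]  1  'c'
  14  s[20:],s[23:]  0  ''
  15  s[23:],s[11:]  1  'd'
  16  s[11:],s[7:]  0  ''
  17  s[7:],s[10:]  1  'e'
  18  s[10:],s[9:]  1  'e'
  19  s[9:],s[16:]  0  ''
  20  s[16:],s[21:]  2  'fc'
  21  s[21:],s[19:]  2  'fc'
  22  s[19:],s[6:]  1  'f'
  23  s[6:],s[15:]  1  'f'
  24  s[15:],s[14:]  2  'ff'

n(n+1)/2 = 25·26/2 = 325
Σ LCP = 0 + 1 + 1 + 1 + 2 + 0 + 1 + 2 + 1 + 0 + 1 + 2 + 1 + 1 + 0 + 1 + 0 + 1 + 1 + 0 + 2 + 2 + 1 + 1 + 2 = 25
distinct = 325 − 25 = 300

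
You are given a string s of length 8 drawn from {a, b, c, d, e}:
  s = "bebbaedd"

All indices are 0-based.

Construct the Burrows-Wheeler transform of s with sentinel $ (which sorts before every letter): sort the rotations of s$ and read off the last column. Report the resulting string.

rank  rotation   last
    0  $bebbaedd  d
    1  aedd$bebb  b
    2  baedd$beb  b
    3  bbaedd$be  e
    4  bebbaedd$  $
    5  d$bebbaed  d
    6  dd$bebbae  e
    7  ebbaedd$b  b
    8  edd$bebba  a

dbbe$deba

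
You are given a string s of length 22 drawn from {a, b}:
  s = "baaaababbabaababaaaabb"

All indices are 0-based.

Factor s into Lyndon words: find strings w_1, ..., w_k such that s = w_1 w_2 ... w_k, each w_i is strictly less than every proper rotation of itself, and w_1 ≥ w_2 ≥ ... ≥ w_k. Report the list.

["b", "aaaababbabaababaaaabb"]

emit factor 1: 'b' (i=0, period=1)
emit factor 2: 'aaaababbabaababaaaabb' (i=1, period=21)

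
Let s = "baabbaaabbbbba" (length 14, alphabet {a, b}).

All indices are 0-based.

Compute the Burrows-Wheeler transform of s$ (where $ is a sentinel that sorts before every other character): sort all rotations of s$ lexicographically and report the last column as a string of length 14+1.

abbbaaabb$babba

rank  rotation         last
    0  $baabbaaabbbbba  a
    1  a$baabbaaabbbbb  b
    2  aaabbbbba$baabb  b
    3  aabbaaabbbbba$b  b
    4  aabbbbba$baabba  a
    5  abbaaabbbbba$ba  a
    6  abbbbba$baabbaa  a
    7  ba$baabbaaabbbb  b
    8  baaabbbbba$baab  b
    9  baabbaaabbbbba$  $
   10  bba$baabbaaabbb  b
   11  bbaaabbbbba$baa  a
   12  bbba$baabbaaabb  b
   13  bbbba$baabbaaab  b
   14  bbbbba$baabbaaa  a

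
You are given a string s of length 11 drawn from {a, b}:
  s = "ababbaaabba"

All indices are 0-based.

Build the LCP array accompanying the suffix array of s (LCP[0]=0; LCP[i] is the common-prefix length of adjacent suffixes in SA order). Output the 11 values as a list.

[0, 1, 2, 1, 2, 4, 0, 2, 2, 1, 3]

rank→(start, suffix):
  0 → (10, 'a')
  1 → (5, 'aaabba')
  2 → (6, 'aabba')
  3 → (0, 'ababbaaabba')
  4 → (7, 'abba')
  5 → (2, 'abbaaabba')
  6 → (9, 'ba')
  7 → (4, 'baaabba')
  8 → (1, 'babbaaabba')
  9 → (8, 'bba')
  10 → (3, 'bbaaabba')

SA = [10, 5, 6, 0, 7, 2, 9, 4, 1, 8, 3]
i: (SA[i-1],SA[i]) lcp shared
  1: (10,5) 1 'a'
  2: (5,6) 2 'aa'
  3: (6,0) 1 'a'
  4: (0,7) 2 'ab'
  5: (7,2) 4 'abba'
  6: (2,9) 0 ''
  7: (9,4) 2 'ba'
  8: (4,1) 2 'ba'
  9: (1,8) 1 'b'
  10: (8,3) 3 'bba'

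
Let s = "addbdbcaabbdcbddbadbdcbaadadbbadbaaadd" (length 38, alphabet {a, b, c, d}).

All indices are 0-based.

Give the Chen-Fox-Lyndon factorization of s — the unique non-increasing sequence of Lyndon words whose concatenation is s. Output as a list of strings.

emit factor 1: 'addbdbc' (i=0, period=7)
emit factor 2: 'aabbdcbddbadbdcbaadadbbadb' (i=7, period=26)
emit factor 3: 'aaadd' (i=33, period=5)

["addbdbc", "aabbdcbddbadbdcbaadadbbadb", "aaadd"]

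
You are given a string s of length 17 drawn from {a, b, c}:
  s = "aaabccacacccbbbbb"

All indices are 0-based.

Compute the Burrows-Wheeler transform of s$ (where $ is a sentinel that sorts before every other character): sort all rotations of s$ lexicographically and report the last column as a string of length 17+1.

rank  rotation            last
    0  $aaabccacacccbbbbb  b
    1  aaabccacacccbbbbb$  $
    2  aabccacacccbbbbb$a  a
    3  abccacacccbbbbb$aa  a
    4  acacccbbbbb$aaabcc  c
    5  acccbbbbb$aaabccac  c
    6  b$aaabccacacccbbbb  b
    7  bb$aaabccacacccbbb  b
    8  bbb$aaabccacacccbb  b
    9  bbbb$aaabccacacccb  b
   10  bbbbb$aaabccacaccc  c
   11  bccacacccbbbbb$aaa  a
   12  cacacccbbbbb$aaabc  c
   13  cacccbbbbb$aaabcca  a
   14  cbbbbb$aaabccacacc  c
   15  ccacacccbbbbb$aaab  b
   16  ccbbbbb$aaabccacac  c
   17  cccbbbbb$aaabccaca  a

b$aaccbbbbcacacbca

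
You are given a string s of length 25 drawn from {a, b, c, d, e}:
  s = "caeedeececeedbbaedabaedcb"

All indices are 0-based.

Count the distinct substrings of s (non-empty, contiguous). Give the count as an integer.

290

rank→(start, suffix):
  0 → (18, 'abaedcb')
  1 → (15, 'aedabaedcb')
  2 → (20, 'aedcb')
  3 → (1, 'aeedeececeedbbaedabaedcb')
  4 → (24, 'b')
  5 → (14, 'baedabaedcb')
  6 → (19, 'baedcb')
  7 → (13, 'bbaedabaedcb')
  8 → (0, 'caeedeececeedbbaedabaedcb')
  9 → (23, 'cb')
  10 → (7, 'ceceedbbaedabaedcb')
  11 → (9, 'ceedbbaedabaedcb')
  12 → (17, 'dabaedcb')
  13 → (12, 'dbbaedabaedcb')
  14 → (22, 'dcb')
  15 → (4, 'deececeedbbaedabaedcb')
  16 → (6, 'ececeedbbaedabaedcb')
  17 → (8, 'eceedbbaedabaedcb')
  18 → (16, 'edabaedcb')
  19 → (11, 'edbbaedabaedcb')
  20 → (21, 'edcb')
  21 → (3, 'edeececeedbbaedabaedcb')
  22 → (5, 'eececeedbbaedabaedcb')
  23 → (10, 'eedbbaedabaedcb')
  24 → (2, 'eedeececeedbbaedabaedcb')

SA = [18, 15, 20, 1, 24, 14, 19, 13, 0, 23, 7, 9, 17, 12, 22, 4, 6, 8, 16, 11, 21, 3, 5, 10, 2]
[i] adj suffixes → lcp
  [1] 18/15 → 1 ('a')
  [2] 15/20 → 3 ('aed')
  [3] 20/1 → 2 ('ae')
  [4] 1/24 → 0 ('')
  [5] 24/14 → 1 ('b')
  [6] 14/19 → 4 ('baed')
  [7] 19/13 → 1 ('b')
  [8] 13/0 → 0 ('')
  [9] 0/23 → 1 ('c')
  [10] 23/7 → 1 ('c')
  [11] 7/9 → 2 ('ce')
  [12] 9/17 → 0 ('')
  [13] 17/12 → 1 ('d')
  [14] 12/22 → 1 ('d')
  [15] 22/4 → 1 ('d')
  [16] 4/6 → 0 ('')
  [17] 6/8 → 3 ('ece')
  [18] 8/16 → 1 ('e')
  [19] 16/11 → 2 ('ed')
  [20] 11/21 → 2 ('ed')
  [21] 21/3 → 2 ('ed')
  [22] 3/5 → 1 ('e')
  [23] 5/10 → 2 ('ee')
  [24] 10/2 → 3 ('eed')

n(n+1)/2 = 25·26/2 = 325
Σ LCP = 0 + 1 + 3 + 2 + 0 + 1 + 4 + 1 + 0 + 1 + 1 + 2 + 0 + 1 + 1 + 1 + 0 + 3 + 1 + 2 + 2 + 2 + 1 + 2 + 3 = 35
distinct = 325 − 35 = 290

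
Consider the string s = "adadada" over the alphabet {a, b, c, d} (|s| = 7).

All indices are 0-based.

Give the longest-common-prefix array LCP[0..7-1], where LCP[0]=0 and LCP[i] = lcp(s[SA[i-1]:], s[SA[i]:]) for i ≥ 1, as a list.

[0, 1, 3, 5, 0, 2, 4]

sorted suffixes:
  #0 SA[0]=6  'a'
  #1 SA[1]=4  'ada'
  #2 SA[2]=2  'adada'
  #3 SA[3]=0  'adadada'
  #4 SA[4]=5  'da'
  #5 SA[5]=3  'dada'
  #6 SA[6]=1  'dadada'

SA = [6, 4, 2, 0, 5, 3, 1]
rank  pair      lcp
   1  s[6:],s[4:]  1  'a'
   2  s[4:],s[2:]  3  'ada'
   3  s[2:],s[0:]  5  'adada'
   4  s[0:],s[5:]  0  ''
   5  s[5:],s[3:]  2  'da'
   6  s[3:],s[1:]  4  'dada'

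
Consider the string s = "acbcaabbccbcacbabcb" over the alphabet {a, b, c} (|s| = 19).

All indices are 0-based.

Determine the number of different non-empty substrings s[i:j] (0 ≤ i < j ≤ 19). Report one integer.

rank→(start, suffix):
  0 → (4, 'aabbccbcacbabcb')
  1 → (5, 'abbccbcacbabcb')
  2 → (15, 'abcb')
  3 → (12, 'acbabcb')
  4 → (0, 'acbcaabbccbcacbabcb')
  5 → (18, 'b')
  6 → (14, 'babcb')
  7 → (6, 'bbccbcacbabcb')
  8 → (2, 'bcaabbccbcacbabcb')
  9 → (10, 'bcacbabcb')
  10 → (16, 'bcb')
  11 → (7, 'bccbcacbabcb')
  12 → (3, 'caabbccbcacbabcb')
  13 → (11, 'cacbabcb')
  14 → (17, 'cb')
  15 → (13, 'cbabcb')
  16 → (1, 'cbcaabbccbcacbabcb')
  17 → (9, 'cbcacbabcb')
  18 → (8, 'ccbcacbabcb')

SA = [4, 5, 15, 12, 0, 18, 14, 6, 2, 10, 16, 7, 3, 11, 17, 13, 1, 9, 8]
rank  pair      lcp
   1  s[4:],s[5:]  1  'a'
   2  s[5:],s[15:]  2  'ab'
   3  s[15:],s[12:]  1  'a'
   4  s[12:],s[0:]  3  'acb'
   5  s[0:],s[18:]  0  ''
   6  s[18:],s[14:]  1  'b'
   7  s[14:],s[6:]  1  'b'
   8  s[6:],s[2:]  1  'b'
   9  s[2:],s[10:]  3  'bca'
  10  s[10:],s[16:]  2  'bc'
  11  s[16:],s[7:]  2  'bc'
  12  s[7:],s[3:]  0  ''
  13  s[3:],s[11:]  2  'ca'
  14  s[11:],s[17:]  1  'c'
  15  s[17:],s[13:]  2  'cb'
  16  s[13:],s[1:]  2  'cb'
  17  s[1:],s[9:]  4  'cbca'
  18  s[9:],s[8:]  1  'c'

n(n+1)/2 = 19·20/2 = 190
Σ LCP = 0 + 1 + 2 + 1 + 3 + 0 + 1 + 1 + 1 + 3 + 2 + 2 + 0 + 2 + 1 + 2 + 2 + 4 + 1 = 29
distinct = 190 − 29 = 161

161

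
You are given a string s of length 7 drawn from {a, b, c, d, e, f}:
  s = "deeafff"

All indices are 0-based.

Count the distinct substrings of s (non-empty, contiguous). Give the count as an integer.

rank→(start, suffix):
  0 → (3, 'afff')
  1 → (0, 'deeafff')
  2 → (2, 'eafff')
  3 → (1, 'eeafff')
  4 → (6, 'f')
  5 → (5, 'ff')
  6 → (4, 'fff')

SA = [3, 0, 2, 1, 6, 5, 4]
[i] adj suffixes → lcp
  [1] 3/0 → 0 ('')
  [2] 0/2 → 0 ('')
  [3] 2/1 → 1 ('e')
  [4] 1/6 → 0 ('')
  [5] 6/5 → 1 ('f')
  [6] 5/4 → 2 ('ff')

n(n+1)/2 = 7·8/2 = 28
Σ LCP = 0 + 0 + 0 + 1 + 0 + 1 + 2 = 4
distinct = 28 − 4 = 24

24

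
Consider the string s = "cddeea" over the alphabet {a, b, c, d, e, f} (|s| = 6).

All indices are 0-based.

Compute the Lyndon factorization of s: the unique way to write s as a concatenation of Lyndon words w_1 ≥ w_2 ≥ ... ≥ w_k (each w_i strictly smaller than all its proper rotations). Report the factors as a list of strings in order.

["cddee", "a"]

emit factor 1: 'cddee' (i=0, period=5)
emit factor 2: 'a' (i=5, period=1)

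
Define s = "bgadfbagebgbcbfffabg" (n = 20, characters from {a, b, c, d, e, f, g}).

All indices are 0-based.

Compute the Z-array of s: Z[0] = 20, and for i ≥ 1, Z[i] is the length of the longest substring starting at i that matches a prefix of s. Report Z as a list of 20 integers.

[20, 0, 0, 0, 0, 1, 0, 0, 0, 2, 0, 1, 0, 1, 0, 0, 0, 0, 2, 0]

Z[0]=20
i=1: fresh scan; Z[1]=0
i=2: fresh scan; Z[2]=0
i=3: fresh scan; Z[3]=0
i=4: fresh scan; Z[4]=0
i=5: fresh scan; Z[5]=1 extend→box=[5,6)
i=6: fresh scan; Z[6]=0
i=7: fresh scan; Z[7]=0
i=8: fresh scan; Z[8]=0
i=9: fresh scan; Z[9]=2 extend→box=[9,11)
i=10: min(r-i=1, Z[1]=0)=0; Z[10]=0
i=11: fresh scan; Z[11]=1 extend→box=[11,12)
i=12: fresh scan; Z[12]=0
i=13: fresh scan; Z[13]=1 extend→box=[13,14)
i=14: fresh scan; Z[14]=0
i=15: fresh scan; Z[15]=0
i=16: fresh scan; Z[16]=0
i=17: fresh scan; Z[17]=0
i=18: fresh scan; Z[18]=2 extend→box=[18,20)
i=19: min(r-i=1, Z[1]=0)=0; Z[19]=0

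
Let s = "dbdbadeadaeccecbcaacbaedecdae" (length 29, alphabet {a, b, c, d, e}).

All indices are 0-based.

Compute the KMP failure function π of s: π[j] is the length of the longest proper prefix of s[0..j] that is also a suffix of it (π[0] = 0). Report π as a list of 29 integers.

[0, 0, 1, 2, 0, 1, 0, 0, 1, 0, 0, 0, 0, 0, 0, 0, 0, 0, 0, 0, 0, 0, 0, 1, 0, 0, 1, 0, 0]

π[0] = 0
j=1 s[j]='b': π[1]=0 (border '')
j=2 s[j]='d': π[2]=1 (border 'd')
j=3 s[j]='b': π[3]=2 (border 'db')
j=4 s[j]='a': k: 2→0; π[4]=0 (border '')
j=5 s[j]='d': π[5]=1 (border 'd')
j=6 s[j]='e': k: 1→0; π[6]=0 (border '')
j=7 s[j]='a': π[7]=0 (border '')
j=8 s[j]='d': π[8]=1 (border 'd')
j=9 s[j]='a': k: 1→0; π[9]=0 (border '')
j=10 s[j]='e': π[10]=0 (border '')
j=11 s[j]='c': π[11]=0 (border '')
j=12 s[j]='c': π[12]=0 (border '')
j=13 s[j]='e': π[13]=0 (border '')
j=14 s[j]='c': π[14]=0 (border '')
j=15 s[j]='b': π[15]=0 (border '')
j=16 s[j]='c': π[16]=0 (border '')
j=17 s[j]='a': π[17]=0 (border '')
j=18 s[j]='a': π[18]=0 (border '')
j=19 s[j]='c': π[19]=0 (border '')
j=20 s[j]='b': π[20]=0 (border '')
j=21 s[j]='a': π[21]=0 (border '')
j=22 s[j]='e': π[22]=0 (border '')
j=23 s[j]='d': π[23]=1 (border 'd')
j=24 s[j]='e': k: 1→0; π[24]=0 (border '')
j=25 s[j]='c': π[25]=0 (border '')
j=26 s[j]='d': π[26]=1 (border 'd')
j=27 s[j]='a': k: 1→0; π[27]=0 (border '')
j=28 s[j]='e': π[28]=0 (border '')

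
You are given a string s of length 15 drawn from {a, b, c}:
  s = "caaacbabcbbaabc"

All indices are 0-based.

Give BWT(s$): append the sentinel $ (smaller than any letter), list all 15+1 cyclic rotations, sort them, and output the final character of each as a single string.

rank  rotation          last
    0  $caaacbabcbbaabc  c
    1  aaacbabcbbaabc$c  c
    2  aabc$caaacbabcbb  b
    3  aacbabcbbaabc$ca  a
    4  abc$caaacbabcbba  a
    5  abcbbaabc$caaacb  b
    6  acbabcbbaabc$caa  a
    7  baabc$caaacbabcb  b
    8  babcbbaabc$caaac  c
    9  bbaabc$caaacbabc  c
   10  bc$caaacbabcbbaa  a
   11  bcbbaabc$caaacba  a
   12  c$caaacbabcbbaab  b
   13  caaacbabcbbaabc$  $
   14  cbabcbbaabc$caaa  a
   15  cbbaabc$caaacbab  b

ccbaababccaab$ab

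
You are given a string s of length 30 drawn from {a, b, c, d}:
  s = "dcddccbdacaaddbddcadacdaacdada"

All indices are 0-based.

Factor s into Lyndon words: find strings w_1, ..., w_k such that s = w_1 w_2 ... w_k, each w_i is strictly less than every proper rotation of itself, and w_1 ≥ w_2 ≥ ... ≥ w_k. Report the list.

["d", "cdd", "c", "c", "bd", "ac", "aaddbddcadacd", "aacdad", "a"]

emit factor 1: 'd' (i=0, period=1)
emit factor 2: 'cdd' (i=1, period=3)
emit factor 3: 'c' (i=4, period=1)
emit factor 4: 'c' (i=5, period=1)
emit factor 5: 'bd' (i=6, period=2)
emit factor 6: 'ac' (i=8, period=2)
emit factor 7: 'aaddbddcadacd' (i=10, period=13)
emit factor 8: 'aacdad' (i=23, period=6)
emit factor 9: 'a' (i=29, period=1)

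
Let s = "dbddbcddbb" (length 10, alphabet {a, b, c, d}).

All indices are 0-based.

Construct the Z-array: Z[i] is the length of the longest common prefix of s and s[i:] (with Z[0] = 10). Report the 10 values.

[10, 0, 1, 2, 0, 0, 1, 2, 0, 0]

Z[0]=10
i=1: i≥r, start 0; Z[1]=0
i=2: i≥r, start 0; Z[2]=1 scan→box=[2,3)
i=3: i≥r, start 0; Z[3]=2 scan→box=[3,5)
i=4: min(r-i=1, Z[1]=0)=0; Z[4]=0
i=5: i≥r, start 0; Z[5]=0
i=6: i≥r, start 0; Z[6]=1 scan→box=[6,7)
i=7: i≥r, start 0; Z[7]=2 scan→box=[7,9)
i=8: min(r-i=1, Z[1]=0)=0; Z[8]=0
i=9: i≥r, start 0; Z[9]=0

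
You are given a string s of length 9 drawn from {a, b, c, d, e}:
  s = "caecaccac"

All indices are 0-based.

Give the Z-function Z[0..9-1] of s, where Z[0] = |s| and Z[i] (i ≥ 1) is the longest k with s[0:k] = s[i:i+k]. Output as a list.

[9, 0, 0, 2, 0, 1, 2, 0, 1]

Z[0]=9
i=1: i≥r, start 0; Z[1]=0
i=2: i≥r, start 0; Z[2]=0
i=3: i≥r, start 0; Z[3]=2 scan→box=[3,5)
i=4: min(r-i=1, Z[1]=0)=0; Z[4]=0
i=5: i≥r, start 0; Z[5]=1 scan→box=[5,6)
i=6: i≥r, start 0; Z[6]=2 scan→box=[6,8)
i=7: min(r-i=1, Z[1]=0)=0; Z[7]=0
i=8: i≥r, start 0; Z[8]=1 scan→box=[8,9)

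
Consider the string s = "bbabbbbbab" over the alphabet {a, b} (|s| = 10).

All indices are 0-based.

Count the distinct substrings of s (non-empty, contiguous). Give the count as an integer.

35

rank→(start, suffix):
  0 → (8, 'ab')
  1 → (2, 'abbbbbab')
  2 → (9, 'b')
  3 → (7, 'bab')
  4 → (1, 'babbbbbab')
  5 → (6, 'bbab')
  6 → (0, 'bbabbbbbab')
  7 → (5, 'bbbab')
  8 → (4, 'bbbbab')
  9 → (3, 'bbbbbab')

SA = [8, 2, 9, 7, 1, 6, 0, 5, 4, 3]
i: (SA[i-1],SA[i]) lcp shared
  1: (8,2) 2 'ab'
  2: (2,9) 0 ''
  3: (9,7) 1 'b'
  4: (7,1) 3 'bab'
  5: (1,6) 1 'b'
  6: (6,0) 4 'bbab'
  7: (0,5) 2 'bb'
  8: (5,4) 3 'bbb'
  9: (4,3) 4 'bbbb'

n(n+1)/2 = 10·11/2 = 55
Σ LCP = 0 + 2 + 0 + 1 + 3 + 1 + 4 + 2 + 3 + 4 = 20
distinct = 55 − 20 = 35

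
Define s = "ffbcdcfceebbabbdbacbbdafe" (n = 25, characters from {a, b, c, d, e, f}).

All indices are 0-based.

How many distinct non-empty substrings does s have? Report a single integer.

301

sorted suffixes:
  #0 SA[0]=12  'abbdbacbbdafe'
  #1 SA[1]=17  'acbbdafe'
  #2 SA[2]=22  'afe'
  #3 SA[3]=11  'babbdbacbbdafe'
  #4 SA[4]=16  'bacbbdafe'
  #5 SA[5]=10  'bbabbdbacbbdafe'
  #6 SA[6]=19  'bbdafe'
  #7 SA[7]=13  'bbdbacbbdafe'
  #8 SA[8]=2  'bcdcfceebbabbdbacbbdafe'
  #9 SA[9]=20  'bdafe'
  #10 SA[10]=14  'bdbacbbdafe'
  #11 SA[11]=18  'cbbdafe'
  #12 SA[12]=3  'cdcfceebbabbdbacbbdafe'
  #13 SA[13]=7  'ceebbabbdbacbbdafe'
  #14 SA[14]=5  'cfceebbabbdbacbbdafe'
  #15 SA[15]=21  'dafe'
  #16 SA[16]=15  'dbacbbdafe'
  #17 SA[17]=4  'dcfceebbabbdbacbbdafe'
  #18 SA[18]=24  'e'
  #19 SA[19]=9  'ebbabbdbacbbdafe'
  #20 SA[20]=8  'eebbabbdbacbbdafe'
  #21 SA[21]=1  'fbcdcfceebbabbdbacbbdafe'
  #22 SA[22]=6  'fceebbabbdbacbbdafe'
  #23 SA[23]=23  'fe'
  #24 SA[24]=0  'ffbcdcfceebbabbdbacbbdafe'

SA = [12, 17, 22, 11, 16, 10, 19, 13, 2, 20, 14, 18, 3, 7, 5, 21, 15, 4, 24, 9, 8, 1, 6, 23, 0]
i: (SA[i-1],SA[i]) lcp shared
  1: (12,17) 1 'a'
  2: (17,22) 1 'a'
  3: (22,11) 0 ''
  4: (11,16) 2 'ba'
  5: (16,10) 1 'b'
  6: (10,19) 2 'bb'
  7: (19,13) 3 'bbd'
  8: (13,2) 1 'b'
  9: (2,20) 1 'b'
  10: (20,14) 2 'bd'
  11: (14,18) 0 ''
  12: (18,3) 1 'c'
  13: (3,7) 1 'c'
  14: (7,5) 1 'c'
  15: (5,21) 0 ''
  16: (21,15) 1 'd'
  17: (15,4) 1 'd'
  18: (4,24) 0 ''
  19: (24,9) 1 'e'
  20: (9,8) 1 'e'
  21: (8,1) 0 ''
  22: (1,6) 1 'f'
  23: (6,23) 1 'f'
  24: (23,0) 1 'f'

n(n+1)/2 = 25·26/2 = 325
Σ LCP = 0 + 1 + 1 + 0 + 2 + 1 + 2 + 3 + 1 + 1 + 2 + 0 + 1 + 1 + 1 + 0 + 1 + 1 + 0 + 1 + 1 + 0 + 1 + 1 + 1 = 24
distinct = 325 − 24 = 301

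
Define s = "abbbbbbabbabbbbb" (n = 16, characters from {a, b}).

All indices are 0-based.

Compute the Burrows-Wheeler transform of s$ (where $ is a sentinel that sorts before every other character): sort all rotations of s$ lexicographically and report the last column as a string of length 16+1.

rank  rotation           last
    0  $abbbbbbabbabbbbb  b
    1  abbabbbbb$abbbbbb  b
    2  abbbbb$abbbbbbabb  b
    3  abbbbbbabbabbbbb$  $
    4  b$abbbbbbabbabbbb  b
    5  babbabbbbb$abbbbb  b
    6  babbbbb$abbbbbbab  b
    7  bb$abbbbbbabbabbb  b
    8  bbabbabbbbb$abbbb  b
    9  bbabbbbb$abbbbbba  a
   10  bbb$abbbbbbabbabb  b
   11  bbbabbabbbbb$abbb  b
   12  bbbb$abbbbbbabbab  b
   13  bbbbabbabbbbb$abb  b
   14  bbbbb$abbbbbbabba  a
   15  bbbbbabbabbbbb$ab  b
   16  bbbbbbabbabbbbb$a  a

bbb$bbbbbabbbbaba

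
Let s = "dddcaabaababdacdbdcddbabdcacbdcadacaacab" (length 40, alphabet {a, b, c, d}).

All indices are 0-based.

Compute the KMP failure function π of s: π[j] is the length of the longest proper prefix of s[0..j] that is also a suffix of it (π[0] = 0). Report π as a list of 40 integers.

[0, 1, 2, 0, 0, 0, 0, 0, 0, 0, 0, 0, 1, 0, 0, 1, 0, 1, 0, 1, 2, 0, 0, 0, 1, 0, 0, 0, 0, 1, 0, 0, 1, 0, 0, 0, 0, 0, 0, 0]

π[0] = 0
j=1 s[j]='d': π[1]=1 (border 'd')
j=2 s[j]='d': π[2]=2 (border 'dd')
j=3 s[j]='c': k: 2→1→0; π[3]=0 (border '')
j=4 s[j]='a': π[4]=0 (border '')
j=5 s[j]='a': π[5]=0 (border '')
j=6 s[j]='b': π[6]=0 (border '')
j=7 s[j]='a': π[7]=0 (border '')
j=8 s[j]='a': π[8]=0 (border '')
j=9 s[j]='b': π[9]=0 (border '')
j=10 s[j]='a': π[10]=0 (border '')
j=11 s[j]='b': π[11]=0 (border '')
j=12 s[j]='d': π[12]=1 (border 'd')
j=13 s[j]='a': k: 1→0; π[13]=0 (border '')
j=14 s[j]='c': π[14]=0 (border '')
j=15 s[j]='d': π[15]=1 (border 'd')
j=16 s[j]='b': k: 1→0; π[16]=0 (border '')
j=17 s[j]='d': π[17]=1 (border 'd')
j=18 s[j]='c': k: 1→0; π[18]=0 (border '')
j=19 s[j]='d': π[19]=1 (border 'd')
j=20 s[j]='d': π[20]=2 (border 'dd')
j=21 s[j]='b': k: 2→1→0; π[21]=0 (border '')
j=22 s[j]='a': π[22]=0 (border '')
j=23 s[j]='b': π[23]=0 (border '')
j=24 s[j]='d': π[24]=1 (border 'd')
j=25 s[j]='c': k: 1→0; π[25]=0 (border '')
j=26 s[j]='a': π[26]=0 (border '')
j=27 s[j]='c': π[27]=0 (border '')
j=28 s[j]='b': π[28]=0 (border '')
j=29 s[j]='d': π[29]=1 (border 'd')
j=30 s[j]='c': k: 1→0; π[30]=0 (border '')
j=31 s[j]='a': π[31]=0 (border '')
j=32 s[j]='d': π[32]=1 (border 'd')
j=33 s[j]='a': k: 1→0; π[33]=0 (border '')
j=34 s[j]='c': π[34]=0 (border '')
j=35 s[j]='a': π[35]=0 (border '')
j=36 s[j]='a': π[36]=0 (border '')
j=37 s[j]='c': π[37]=0 (border '')
j=38 s[j]='a': π[38]=0 (border '')
j=39 s[j]='b': π[39]=0 (border '')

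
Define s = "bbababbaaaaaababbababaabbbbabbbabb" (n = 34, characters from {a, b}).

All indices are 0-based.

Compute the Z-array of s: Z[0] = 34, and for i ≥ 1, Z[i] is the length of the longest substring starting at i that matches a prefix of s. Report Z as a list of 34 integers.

[34, 1, 0, 1, 0, 3, 1, 0, 0, 0, 0, 0, 0, 1, 0, 6, 1, 0, 1, 0, 1, 0, 0, 2, 2, 4, 1, 0, 2, 4, 1, 0, 2, 1]

Z[0]=34
i=1: i≥r, start 0; Z[1]=1 grow→box=[1,2)
i=2: i≥r, start 0; Z[2]=0
i=3: i≥r, start 0; Z[3]=1 grow→box=[3,4)
i=4: i≥r, start 0; Z[4]=0
i=5: i≥r, start 0; Z[5]=3 grow→box=[5,8)
i=6: min(r-i=2, Z[1]=1)=1; Z[6]=1
i=7: min(r-i=1, Z[2]=0)=0; Z[7]=0
i=8: i≥r, start 0; Z[8]=0
i=9: i≥r, start 0; Z[9]=0
i=10: i≥r, start 0; Z[10]=0
i=11: i≥r, start 0; Z[11]=0
i=12: i≥r, start 0; Z[12]=0
i=13: i≥r, start 0; Z[13]=1 grow→box=[13,14)
i=14: i≥r, start 0; Z[14]=0
i=15: i≥r, start 0; Z[15]=6 grow→box=[15,21)
i=16: min(r-i=5, Z[1]=1)=1; Z[16]=1
i=17: min(r-i=4, Z[2]=0)=0; Z[17]=0
i=18: min(r-i=3, Z[3]=1)=1; Z[18]=1
i=19: min(r-i=2, Z[4]=0)=0; Z[19]=0
i=20: min(r-i=1, Z[5]=3)=1; Z[20]=1
i=21: i≥r, start 0; Z[21]=0
i=22: i≥r, start 0; Z[22]=0
i=23: i≥r, start 0; Z[23]=2 grow→box=[23,25)
i=24: min(r-i=1, Z[1]=1)=1; Z[24]=2 grow→box=[24,26)
i=25: min(r-i=1, Z[1]=1)=1; Z[25]=4 grow→box=[25,29)
i=26: min(r-i=3, Z[1]=1)=1; Z[26]=1
i=27: min(r-i=2, Z[2]=0)=0; Z[27]=0
i=28: min(r-i=1, Z[3]=1)=1; Z[28]=2 grow→box=[28,30)
i=29: min(r-i=1, Z[1]=1)=1; Z[29]=4 grow→box=[29,33)
i=30: min(r-i=3, Z[1]=1)=1; Z[30]=1
i=31: min(r-i=2, Z[2]=0)=0; Z[31]=0
i=32: min(r-i=1, Z[3]=1)=1; Z[32]=2 grow→box=[32,34)
i=33: min(r-i=1, Z[1]=1)=1; Z[33]=1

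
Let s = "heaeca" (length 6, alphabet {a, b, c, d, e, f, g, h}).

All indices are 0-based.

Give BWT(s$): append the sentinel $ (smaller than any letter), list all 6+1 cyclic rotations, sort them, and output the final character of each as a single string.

rank  rotation last
    0  $heaeca  a
    1  a$heaec  c
    2  aeca$he  e
    3  ca$heae  e
    4  eaeca$h  h
    5  eca$hea  a
    6  heaeca$  $

aceeha$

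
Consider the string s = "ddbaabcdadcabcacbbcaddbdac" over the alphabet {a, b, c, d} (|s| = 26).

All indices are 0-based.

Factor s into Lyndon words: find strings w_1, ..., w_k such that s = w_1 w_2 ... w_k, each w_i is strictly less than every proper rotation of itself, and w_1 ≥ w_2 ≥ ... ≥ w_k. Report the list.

["d", "d", "b", "aabcdadcabcacbbcaddbdac"]

emit factor 1: 'd' (i=0, period=1)
emit factor 2: 'd' (i=1, period=1)
emit factor 3: 'b' (i=2, period=1)
emit factor 4: 'aabcdadcabcacbbcaddbdac' (i=3, period=23)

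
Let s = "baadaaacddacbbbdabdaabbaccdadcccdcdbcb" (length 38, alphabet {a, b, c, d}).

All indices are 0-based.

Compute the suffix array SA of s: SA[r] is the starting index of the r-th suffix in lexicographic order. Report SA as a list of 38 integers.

[4, 19, 5, 1, 20, 16, 10, 23, 6, 2, 27, 37, 0, 22, 21, 12, 13, 35, 17, 14, 36, 11, 29, 24, 30, 25, 33, 31, 7, 3, 18, 15, 9, 26, 34, 28, 32, 8]

rank | idx | suffix
   0 |   4 | aaacddacbbbdabdaabbaccdadcccdcdbcb
   1 |  19 | aabbaccdadcccdcdbcb
   2 |   5 | aacddacbbbdabdaabbaccdadcccdcdbcb
   3 |   1 | aadaaacddacbbbdabdaabbaccdadcccdcdbcb
   4 |  20 | abbaccdadcccdcdbcb
   5 |  16 | abdaabbaccdadcccdcdbcb
   6 |  10 | acbbbdabdaabbaccdadcccdcdbcb
   7 |  23 | accdadcccdcdbcb
   8 |   6 | acddacbbbdabdaabbaccdadcccdcdbcb
   9 |   2 | adaaacddacbbbdabdaabbaccdadcccdcdbcb
  10 |  27 | adcccdcdbcb
  11 |  37 | b
  12 |   0 | baadaaacddacbbbdabdaabbaccdadcccdcdbcb
  13 |  22 | baccdadcccdcdbcb
  14 |  21 | bbaccdadcccdcdbcb
  15 |  12 | bbbdabdaabbaccdadcccdcdbcb
  16 |  13 | bbdabdaabbaccdadcccdcdbcb
  17 |  35 | bcb
  18 |  17 | bdaabbaccdadcccdcdbcb
  19 |  14 | bdabdaabbaccdadcccdcdbcb
  20 |  36 | cb
  21 |  11 | cbbbdabdaabbaccdadcccdcdbcb
  22 |  29 | cccdcdbcb
  23 |  24 | ccdadcccdcdbcb
  24 |  30 | ccdcdbcb
  25 |  25 | cdadcccdcdbcb
  26 |  33 | cdbcb
  27 |  31 | cdcdbcb
  28 |   7 | cddacbbbdabdaabbaccdadcccdcdbcb
  29 |   3 | daaacddacbbbdabdaabbaccdadcccdcdbcb
  30 |  18 | daabbaccdadcccdcdbcb
  31 |  15 | dabdaabbaccdadcccdcdbcb
  32 |   9 | dacbbbdabdaabbaccdadcccdcdbcb
  33 |  26 | dadcccdcdbcb
  34 |  34 | dbcb
  35 |  28 | dcccdcdbcb
  36 |  32 | dcdbcb
  37 |   8 | ddacbbbdabdaabbaccdadcccdcdbcb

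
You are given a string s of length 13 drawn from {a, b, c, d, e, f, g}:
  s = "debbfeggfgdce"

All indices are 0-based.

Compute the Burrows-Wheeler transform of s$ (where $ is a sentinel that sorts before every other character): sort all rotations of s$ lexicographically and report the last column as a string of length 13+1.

rank  rotation        last
    0  $debbfeggfgdce  e
    1  bbfeggfgdce$de  e
    2  bfeggfgdce$deb  b
    3  ce$debbfeggfgd  d
    4  dce$debbfeggfg  g
    5  debbfeggfgdce$  $
    6  e$debbfeggfgdc  c
    7  ebbfeggfgdce$d  d
    8  eggfgdce$debbf  f
    9  feggfgdce$debb  b
   10  fgdce$debbfegg  g
   11  gdce$debbfeggf  f
   12  gfgdce$debbfeg  g
   13  ggfgdce$debbfe  e

eebdg$cdfbgfge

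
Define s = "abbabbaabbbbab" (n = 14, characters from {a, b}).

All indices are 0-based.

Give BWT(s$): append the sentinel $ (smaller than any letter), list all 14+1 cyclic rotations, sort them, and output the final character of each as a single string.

bbbb$aabbbababa

rank  rotation         last
    0  $abbabbaabbbbab  b
    1  aabbbbab$abbabb  b
    2  ab$abbabbaabbbb  b
    3  abbaabbbbab$abb  b
    4  abbabbaabbbbab$  $
    5  abbbbab$abbabba  a
    6  b$abbabbaabbbba  a
    7  baabbbbab$abbab  b
    8  bab$abbabbaabbb  b
    9  babbaabbbbab$ab  b
   10  bbaabbbbab$abba  a
   11  bbab$abbabbaabb  b
   12  bbabbaabbbbab$a  a
   13  bbbab$abbabbaab  b
   14  bbbbab$abbabbaa  a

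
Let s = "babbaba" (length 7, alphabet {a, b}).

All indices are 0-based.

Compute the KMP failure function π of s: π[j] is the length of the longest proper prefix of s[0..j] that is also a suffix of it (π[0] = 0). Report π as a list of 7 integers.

[0, 0, 1, 1, 2, 3, 2]

π[0] = 0
j=1 s[j]='a': π[1]=0 (border '')
j=2 s[j]='b': π[2]=1 (border 'b')
j=3 s[j]='b': k: 1→0; π[3]=1 (border 'b')
j=4 s[j]='a': π[4]=2 (border 'ba')
j=5 s[j]='b': π[5]=3 (border 'bab')
j=6 s[j]='a': k: 3→1; π[6]=2 (border 'ba')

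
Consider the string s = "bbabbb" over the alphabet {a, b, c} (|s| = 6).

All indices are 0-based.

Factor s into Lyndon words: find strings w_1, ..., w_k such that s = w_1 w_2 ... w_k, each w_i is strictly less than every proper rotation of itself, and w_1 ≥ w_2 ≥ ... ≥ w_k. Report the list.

emit factor 1: 'b' (i=0, period=1)
emit factor 2: 'b' (i=1, period=1)
emit factor 3: 'abbb' (i=2, period=4)

["b", "b", "abbb"]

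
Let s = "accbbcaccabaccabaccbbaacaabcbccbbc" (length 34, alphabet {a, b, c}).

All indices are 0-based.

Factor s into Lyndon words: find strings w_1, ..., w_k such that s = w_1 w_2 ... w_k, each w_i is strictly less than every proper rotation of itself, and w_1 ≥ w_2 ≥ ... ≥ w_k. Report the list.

["accbbc", "acc", "abaccabaccbb", "aac", "aabcbccbbc"]

emit factor 1: 'accbbc' (i=0, period=6)
emit factor 2: 'acc' (i=6, period=3)
emit factor 3: 'abaccabaccbb' (i=9, period=12)
emit factor 4: 'aac' (i=21, period=3)
emit factor 5: 'aabcbccbbc' (i=24, period=10)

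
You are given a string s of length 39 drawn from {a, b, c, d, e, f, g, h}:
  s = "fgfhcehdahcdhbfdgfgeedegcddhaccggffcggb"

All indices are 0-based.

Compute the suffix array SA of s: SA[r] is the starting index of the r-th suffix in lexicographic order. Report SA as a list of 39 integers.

[28, 8, 38, 13, 29, 24, 10, 4, 35, 30, 7, 25, 21, 15, 26, 11, 20, 19, 22, 5, 34, 14, 33, 17, 0, 2, 37, 23, 18, 32, 16, 1, 36, 31, 27, 12, 9, 3, 6]

rank | idx | suffix
   0 |  28 | accggffcggb
   1 |   8 | ahcdhbfdgfgeedegcddhaccggffcggb
   2 |  38 | b
   3 |  13 | bfdgfgeedegcddhaccggffcggb
   4 |  29 | ccggffcggb
   5 |  24 | cddhaccggffcggb
   6 |  10 | cdhbfdgfgeedegcddhaccggffcggb
   7 |   4 | cehdahcdhbfdgfgeedegcddhaccggffcggb
   8 |  35 | cggb
   9 |  30 | cggffcggb
  10 |   7 | dahcdhbfdgfgeedegcddhaccggffcggb
  11 |  25 | ddhaccggffcggb
  12 |  21 | degcddhaccggffcggb
  13 |  15 | dgfgeedegcddhaccggffcggb
  14 |  26 | dhaccggffcggb
  15 |  11 | dhbfdgfgeedegcddhaccggffcggb
  16 |  20 | edegcddhaccggffcggb
  17 |  19 | eedegcddhaccggffcggb
  18 |  22 | egcddhaccggffcggb
  19 |   5 | ehdahcdhbfdgfgeedegcddhaccggffcggb
  20 |  34 | fcggb
  21 |  14 | fdgfgeedegcddhaccggffcggb
  22 |  33 | ffcggb
  23 |  17 | fgeedegcddhaccggffcggb
  24 |   0 | fgfhcehdahcdhbfdgfgeedegcddhaccggffcggb
  25 |   2 | fhcehdahcdhbfdgfgeedegcddhaccggffcggb
  26 |  37 | gb
  27 |  23 | gcddhaccggffcggb
  28 |  18 | geedegcddhaccggffcggb
  29 |  32 | gffcggb
  30 |  16 | gfgeedegcddhaccggffcggb
  31 |   1 | gfhcehdahcdhbfdgfgeedegcddhaccggffcggb
  32 |  36 | ggb
  33 |  31 | ggffcggb
  34 |  27 | haccggffcggb
  35 |  12 | hbfdgfgeedegcddhaccggffcggb
  36 |   9 | hcdhbfdgfgeedegcddhaccggffcggb
  37 |   3 | hcehdahcdhbfdgfgeedegcddhaccggffcggb
  38 |   6 | hdahcdhbfdgfgeedegcddhaccggffcggb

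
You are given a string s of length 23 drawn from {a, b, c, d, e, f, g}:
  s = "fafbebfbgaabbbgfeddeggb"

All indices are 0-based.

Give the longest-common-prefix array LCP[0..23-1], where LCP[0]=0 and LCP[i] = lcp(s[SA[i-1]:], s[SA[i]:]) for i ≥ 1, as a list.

rank | idx | suffix
   0 |   9 | aabbbgfeddeggb
   1 |  10 | abbbgfeddeggb
   2 |   1 | afbebfbgaabbbgfeddeggb
   3 |  22 | b
   4 |  11 | bbbgfeddeggb
   5 |  12 | bbgfeddeggb
   6 |   3 | bebfbgaabbbgfeddeggb
   7 |   5 | bfbgaabbbgfeddeggb
   8 |   7 | bgaabbbgfeddeggb
   9 |  13 | bgfeddeggb
  10 |  17 | ddeggb
  11 |  18 | deggb
  12 |   4 | ebfbgaabbbgfeddeggb
  13 |  16 | eddeggb
  14 |  19 | eggb
  15 |   0 | fafbebfbgaabbbgfeddeggb
  16 |   2 | fbebfbgaabbbgfeddeggb
  17 |   6 | fbgaabbbgfeddeggb
  18 |  15 | feddeggb
  19 |   8 | gaabbbgfeddeggb
  20 |  21 | gb
  21 |  14 | gfeddeggb
  22 |  20 | ggb

SA = [9, 10, 1, 22, 11, 12, 3, 5, 7, 13, 17, 18, 4, 16, 19, 0, 2, 6, 15, 8, 21, 14, 20]
rank  pair      lcp
   1  s[9:],s[10:]  1  'a'
   2  s[10:],s[1:]  1  'a'
   3  s[1:],s[22:]  0  ''
   4  s[22:],s[11:]  1  'b'
   5  s[11:],s[12:]  2  'bb'
   6  s[12:],s[3:]  1  'b'
   7  s[3:],s[5:]  1  'b'
   8  s[5:],s[7:]  1  'b'
   9  s[7:],s[13:]  2  'bg'
  10  s[13:],s[17:]  0  ''
  11  s[17:],s[18:]  1  'd'
  12  s[18:],s[4:]  0  ''
  13  s[4:],s[16:]  1  'e'
  14  s[16:],s[19:]  1  'e'
  15  s[19:],s[0:]  0  ''
  16  s[0:],s[2:]  1  'f'
  17  s[2:],s[6:]  2  'fb'
  18  s[6:],s[15:]  1  'f'
  19  s[15:],s[8:]  0  ''
  20  s[8:],s[21:]  1  'g'
  21  s[21:],s[14:]  1  'g'
  22  s[14:],s[20:]  1  'g'

[0, 1, 1, 0, 1, 2, 1, 1, 1, 2, 0, 1, 0, 1, 1, 0, 1, 2, 1, 0, 1, 1, 1]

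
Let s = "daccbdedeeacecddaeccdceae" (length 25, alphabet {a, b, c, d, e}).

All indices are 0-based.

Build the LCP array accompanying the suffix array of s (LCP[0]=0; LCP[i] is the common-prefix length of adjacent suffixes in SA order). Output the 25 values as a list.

rank | idx | suffix
   0 |   1 | accbdedeeacecddaeccdceae
   1 |  10 | acecddaeccdceae
   2 |  23 | ae
   3 |  16 | aeccdceae
   4 |   4 | bdedeeacecddaeccdceae
   5 |   3 | cbdedeeacecddaeccdceae
   6 |   2 | ccbdedeeacecddaeccdceae
   7 |  18 | ccdceae
   8 |  19 | cdceae
   9 |  13 | cddaeccdceae
  10 |  21 | ceae
  11 |  11 | cecddaeccdceae
  12 |   0 | daccbdedeeacecddaeccdceae
  13 |  15 | daeccdceae
  14 |  20 | dceae
  15 |  14 | ddaeccdceae
  16 |   5 | dedeeacecddaeccdceae
  17 |   7 | deeacecddaeccdceae
  18 |  24 | e
  19 |   9 | eacecddaeccdceae
  20 |  22 | eae
  21 |  17 | eccdceae
  22 |  12 | ecddaeccdceae
  23 |   6 | edeeacecddaeccdceae
  24 |   8 | eeacecddaeccdceae

SA = [1, 10, 23, 16, 4, 3, 2, 18, 19, 13, 21, 11, 0, 15, 20, 14, 5, 7, 24, 9, 22, 17, 12, 6, 8]
[i] adj suffixes → lcp
  [1] 1/10 → 2 ('ac')
  [2] 10/23 → 1 ('a')
  [3] 23/16 → 2 ('ae')
  [4] 16/4 → 0 ('')
  [5] 4/3 → 0 ('')
  [6] 3/2 → 1 ('c')
  [7] 2/18 → 2 ('cc')
  [8] 18/19 → 1 ('c')
  [9] 19/13 → 2 ('cd')
  [10] 13/21 → 1 ('c')
  [11] 21/11 → 2 ('ce')
  [12] 11/0 → 0 ('')
  [13] 0/15 → 2 ('da')
  [14] 15/20 → 1 ('d')
  [15] 20/14 → 1 ('d')
  [16] 14/5 → 1 ('d')
  [17] 5/7 → 2 ('de')
  [18] 7/24 → 0 ('')
  [19] 24/9 → 1 ('e')
  [20] 9/22 → 2 ('ea')
  [21] 22/17 → 1 ('e')
  [22] 17/12 → 2 ('ec')
  [23] 12/6 → 1 ('e')
  [24] 6/8 → 1 ('e')

[0, 2, 1, 2, 0, 0, 1, 2, 1, 2, 1, 2, 0, 2, 1, 1, 1, 2, 0, 1, 2, 1, 2, 1, 1]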